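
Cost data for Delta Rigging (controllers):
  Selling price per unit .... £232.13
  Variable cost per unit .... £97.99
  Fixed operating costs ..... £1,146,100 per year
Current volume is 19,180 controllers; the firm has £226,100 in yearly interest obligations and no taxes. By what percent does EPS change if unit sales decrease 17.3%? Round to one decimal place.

At 19,180 units, contribution = 19,180 × £134.14 = £2,572,805.20.
Subtracting fixed costs: EBIT = £2,572,805.20 − £1,146,100 = £1,426,705.20.
Interest = £226,100.00, so EBIT − I = £1,200,605.20.
Degree of combined leverage = contribution ÷ (EBIT − I) = £2,572,805.20 ÷ £1,200,605.20 = 2.1429.
%ΔEPS = DCL × %ΔSales = 2.1429 × -17.3% = -37.1%.

-37.1%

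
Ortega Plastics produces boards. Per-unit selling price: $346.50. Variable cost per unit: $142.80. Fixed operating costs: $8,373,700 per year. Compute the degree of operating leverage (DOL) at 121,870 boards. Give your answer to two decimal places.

1.51

Contribution at this volume is 121,870 × $203.70 = $24,824,919.00.
Operating income = contribution − fixed costs = $24,824,919.00 − $8,373,700 = $16,451,219.00.
So DOL = total CM / EBIT = $24,824,919.00 / $16,451,219.00 = 1.5090.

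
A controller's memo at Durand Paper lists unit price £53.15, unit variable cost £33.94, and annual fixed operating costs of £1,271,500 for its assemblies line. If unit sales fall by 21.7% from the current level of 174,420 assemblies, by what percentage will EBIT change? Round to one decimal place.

Total contribution margin = 174,420 × £19.21 = £3,350,608.20.
Operating income = contribution − fixed costs = £3,350,608.20 − £1,271,500 = £2,079,108.20.
So DOL = total CM / EBIT = £3,350,608.20 / £2,079,108.20 = 1.6116.
Operating income changes by 1.6116 × -21.7% = -35.0%.

-35.0%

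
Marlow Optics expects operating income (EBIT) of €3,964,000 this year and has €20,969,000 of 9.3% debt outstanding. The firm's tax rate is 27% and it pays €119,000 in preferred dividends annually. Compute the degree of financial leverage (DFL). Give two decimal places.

2.14

Annual interest charges come to €1,950,117.00.
Pre-tax preferred-dividend burden = €119,000 ÷ (1 − 0.27) = €163,013.70.
DFL = EBIT ÷ [EBIT − I − D_p/(1−t)] = €3,964,000 ÷ [€3,964,000 − €1,950,117.00 − €163,013.70] = €3,964,000 ÷ €1,850,869.30 = 2.1417.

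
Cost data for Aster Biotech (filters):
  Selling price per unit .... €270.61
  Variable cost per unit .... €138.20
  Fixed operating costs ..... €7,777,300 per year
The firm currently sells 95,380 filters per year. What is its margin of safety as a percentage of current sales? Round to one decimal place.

38.4%

Contribution margin per unit = €270.61 − €138.20 = €132.41. Break-even units = €7,777,300 ÷ €132.41 = 58,736.50; break-even revenue = 58,736.50 × €270.61 = €15,894,684.34.
Actual sales revenue = 95,380 × €270.61 = €25,810,781.80.
Margin of safety = (€25,810,781.80 − €15,894,684.34) ÷ €25,810,781.80 = 38.4%.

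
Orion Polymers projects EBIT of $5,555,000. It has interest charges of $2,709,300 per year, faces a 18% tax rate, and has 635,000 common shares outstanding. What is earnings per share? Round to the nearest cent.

$3.67

Interest = $2,709,300.00, so EBT = $5,555,000 − $2,709,300.00 = $2,845,700.00.
After tax at 18%: net income = $2,845,700.00 × 0.82 = $2,333,474.00.
Per share: $2,333,474.00 / 635,000 shares = $3.67.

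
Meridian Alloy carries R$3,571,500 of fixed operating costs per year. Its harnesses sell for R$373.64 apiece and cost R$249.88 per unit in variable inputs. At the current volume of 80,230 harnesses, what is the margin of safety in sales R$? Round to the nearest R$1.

Contribution margin per unit = R$373.64 − R$249.88 = R$123.76. Break-even units = R$3,571,500 ÷ R$123.76 = 28,858.27; break-even revenue = 28,858.27 × R$373.64 = R$10,782,605.53.
Current sales = 80,230 × R$373.64 = R$29,977,137.20.
Margin of safety = R$29,977,137.20 − R$10,782,605.53 = R$19,194,532.

R$19,194,532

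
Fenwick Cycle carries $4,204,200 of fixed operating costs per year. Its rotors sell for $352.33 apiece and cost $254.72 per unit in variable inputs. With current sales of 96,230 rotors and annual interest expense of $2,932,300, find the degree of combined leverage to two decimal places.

Total contribution margin = 96,230 × $97.61 = $9,393,010.30.
EBIT = $9,393,010.30 − $4,204,200 = $5,188,810.30. Interest = $2,932,300.00, so EBIT − I = $2,256,510.30.
Degree of total leverage = total CM / (EBIT − interest) = $9,393,010.30 / $2,256,510.30 = 4.1626.

4.16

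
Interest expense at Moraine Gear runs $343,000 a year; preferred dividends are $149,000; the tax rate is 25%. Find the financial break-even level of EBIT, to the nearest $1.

$541,667

Preferred dividends are paid after tax, so their pre-tax equivalent is $149,000 ÷ (1 − 0.25) = $198,666.67.
EPS = 0 when EBIT covers interest plus the pre-tax preferred burden: $343,000 + $198,666.67 = $541,666.67.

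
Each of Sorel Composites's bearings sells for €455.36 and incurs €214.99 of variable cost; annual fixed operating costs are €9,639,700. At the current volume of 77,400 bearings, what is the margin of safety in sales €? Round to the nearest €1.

Each unit contributes €455.36 − €214.99 = €240.37. Break-even units = €9,639,700 ÷ €240.37 = 40,103.59; break-even revenue = 40,103.59 × €455.36 = €18,261,570.88.
Current sales = 77,400 × €455.36 = €35,244,864.00.
Margin of safety = €35,244,864.00 − €18,261,570.88 = €16,983,293.

€16,983,293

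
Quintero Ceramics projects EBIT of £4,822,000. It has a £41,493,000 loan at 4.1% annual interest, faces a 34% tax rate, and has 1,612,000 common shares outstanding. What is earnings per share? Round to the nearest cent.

Interest = £1,701,213.00, so EBT = £4,822,000 − £1,701,213.00 = £3,120,787.00.
After tax at 34%: net income = £3,120,787.00 × 0.66 = £2,059,719.42.
EPS = £2,059,719.42 ÷ 1,612,000 = £1.28.

£1.28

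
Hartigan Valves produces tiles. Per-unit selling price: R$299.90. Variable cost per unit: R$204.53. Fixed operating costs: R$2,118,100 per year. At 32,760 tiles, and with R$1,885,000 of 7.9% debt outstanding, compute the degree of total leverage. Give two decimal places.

At 32,760 units, contribution = 32,760 × R$95.37 = R$3,124,321.20.
Subtracting fixed costs: EBIT = R$3,124,321.20 − R$2,118,100 = R$1,006,221.20. Interest = R$148,915.00.
DOL = R$3,124,321.20 ÷ R$1,006,221.20 = 3.1050; DFL = R$1,006,221.20 ÷ R$857,306.20 = 1.1737.
Combined leverage = 3.1050 × 1.1737 = 3.6443.

3.64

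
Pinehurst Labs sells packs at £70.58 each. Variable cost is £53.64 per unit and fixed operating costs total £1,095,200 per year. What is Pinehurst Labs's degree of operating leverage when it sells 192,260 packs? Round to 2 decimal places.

Total contribution margin = 192,260 × £16.94 = £3,256,884.40.
EBIT = £3,256,884.40 − £1,095,200 = £2,161,684.40.
Degree of operating leverage = £3,256,884.40 / £2,161,684.40 = 1.5066.

1.51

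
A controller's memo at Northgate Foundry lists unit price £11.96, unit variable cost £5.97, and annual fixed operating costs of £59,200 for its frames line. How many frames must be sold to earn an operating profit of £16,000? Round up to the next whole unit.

Each unit contributes £11.96 − £5.97 = £5.99.
Required volume = (fixed costs + target profit) ÷ CM = (£59,200 + £16,000) ÷ £5.99 = 12,554.26, so 12,555 frames.

12,555 frames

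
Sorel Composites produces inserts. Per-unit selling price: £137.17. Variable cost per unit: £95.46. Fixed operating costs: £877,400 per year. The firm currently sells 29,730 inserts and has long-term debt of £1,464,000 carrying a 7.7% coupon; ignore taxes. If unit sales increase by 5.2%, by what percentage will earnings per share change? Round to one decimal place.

+25.8%

Contribution at this volume is 29,730 × £41.71 = £1,240,038.30.
Subtracting fixed costs: EBIT = £1,240,038.30 − £877,400 = £362,638.30.
After interest of £112,728.00, pre-tax earnings = £249,910.30.
DCL = total CM / (EBIT − I) = £1,240,038.30 / £249,910.30 = 4.9619.
%ΔEPS = DCL × %ΔSales = 4.9619 × +5.2% = +25.8%.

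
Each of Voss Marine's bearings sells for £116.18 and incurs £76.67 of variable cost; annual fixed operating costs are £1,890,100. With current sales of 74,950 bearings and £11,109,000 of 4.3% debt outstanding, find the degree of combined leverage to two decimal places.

Contribution at this volume is 74,950 × £39.51 = £2,961,274.50.
Operating income = contribution − fixed costs = £2,961,274.50 − £1,890,100 = £1,071,174.50. Interest = £477,687.00.
DOL = £2,961,274.50 ÷ £1,071,174.50 = 2.7645; DFL = £1,071,174.50 ÷ £593,487.50 = 1.8049.
Combined leverage = 2.7645 × 1.8049 = 4.9896.

4.99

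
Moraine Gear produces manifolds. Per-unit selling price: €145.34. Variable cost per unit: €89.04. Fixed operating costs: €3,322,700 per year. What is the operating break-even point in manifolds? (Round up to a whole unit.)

59,018 manifolds

Each unit contributes €145.34 − €89.04 = €56.30.
Break-even volume = fixed costs ÷ CM per unit = €3,322,700 ÷ €56.30 = 59,017.76, so 59,018 manifolds.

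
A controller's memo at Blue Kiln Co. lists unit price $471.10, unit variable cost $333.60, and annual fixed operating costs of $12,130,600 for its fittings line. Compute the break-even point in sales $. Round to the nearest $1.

Contribution margin per unit = $471.10 − $333.60 = $137.50, a CM ratio of $137.50 ÷ $471.10 = 0.2919.
Break-even sales = FC ÷ CM ratio = $12,130,600 × $471.10 / $137.50 = $41,561,641.

$41,561,641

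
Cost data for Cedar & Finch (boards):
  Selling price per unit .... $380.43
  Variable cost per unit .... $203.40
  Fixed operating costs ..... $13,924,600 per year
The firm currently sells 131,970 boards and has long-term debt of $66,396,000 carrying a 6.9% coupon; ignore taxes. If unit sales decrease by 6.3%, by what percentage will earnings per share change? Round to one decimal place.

Contribution at this volume is 131,970 × $177.03 = $23,362,649.10.
Subtracting fixed costs: EBIT = $23,362,649.10 − $13,924,600 = $9,438,049.10.
After interest of $4,581,324.00, pre-tax earnings = $4,856,725.10.
Degree of combined leverage = contribution ÷ (EBIT − I) = $23,362,649.10 ÷ $4,856,725.10 = 4.8104.
EPS therefore changes by 4.8104 × (-6.3%) = -30.3%.

-30.3%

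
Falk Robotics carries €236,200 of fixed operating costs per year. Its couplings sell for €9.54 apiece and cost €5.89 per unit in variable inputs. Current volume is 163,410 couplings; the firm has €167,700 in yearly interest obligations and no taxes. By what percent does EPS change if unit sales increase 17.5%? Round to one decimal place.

+54.2%

Total contribution margin = 163,410 × €3.65 = €596,446.50.
Operating income = contribution − fixed costs = €596,446.50 − €236,200 = €360,246.50.
Interest = €167,700.00, so EBIT − I = €192,546.50.
DCL = total CM / (EBIT − I) = €596,446.50 / €192,546.50 = 3.0977.
EPS therefore changes by 3.0977 × (+17.5%) = +54.2%.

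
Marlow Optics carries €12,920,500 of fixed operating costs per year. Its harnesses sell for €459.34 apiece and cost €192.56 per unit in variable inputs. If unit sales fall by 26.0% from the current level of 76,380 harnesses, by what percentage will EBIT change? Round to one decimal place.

-71.1%

At 76,380 units, contribution = 76,380 × €266.78 = €20,376,656.40.
EBIT = €20,376,656.40 − €12,920,500 = €7,456,156.40.
Degree of operating leverage = €20,376,656.40 / €7,456,156.40 = 2.7329.
%ΔEBIT = DOL × %ΔSales = 2.7329 × -26.0% = -71.1%.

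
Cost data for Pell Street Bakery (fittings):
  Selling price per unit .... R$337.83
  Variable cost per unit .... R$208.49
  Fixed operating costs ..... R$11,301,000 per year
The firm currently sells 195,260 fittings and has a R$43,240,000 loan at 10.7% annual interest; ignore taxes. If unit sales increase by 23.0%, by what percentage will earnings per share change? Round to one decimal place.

+62.3%

Total contribution margin = 195,260 × R$129.34 = R$25,254,928.40.
EBIT = R$25,254,928.40 − R$11,301,000 = R$13,953,928.40.
After interest of R$4,626,680.00, pre-tax earnings = R$9,327,248.40.
DCL = total CM / (EBIT − I) = R$25,254,928.40 / R$9,327,248.40 = 2.7077.
%ΔEPS = DCL × %ΔSales = 2.7077 × +23.0% = +62.3%.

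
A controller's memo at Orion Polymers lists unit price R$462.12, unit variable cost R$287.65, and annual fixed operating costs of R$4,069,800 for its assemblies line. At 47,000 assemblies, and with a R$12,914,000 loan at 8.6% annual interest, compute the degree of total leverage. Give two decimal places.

Contribution at this volume is 47,000 × R$174.47 = R$8,200,090.00.
Operating income = contribution − fixed costs = R$8,200,090.00 − R$4,069,800 = R$4,130,290.00. Interest = R$1,110,604.00.
DOL = R$8,200,090.00 ÷ R$4,130,290.00 = 1.9854; DFL = R$4,130,290.00 ÷ R$3,019,686.00 = 1.3678.
DCL = DOL × DFL = 1.9854 × 1.3678 = 2.7156.

2.72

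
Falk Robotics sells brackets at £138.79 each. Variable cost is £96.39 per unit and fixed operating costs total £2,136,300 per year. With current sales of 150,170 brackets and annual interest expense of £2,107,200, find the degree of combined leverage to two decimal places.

3.00

Total contribution margin = 150,170 × £42.40 = £6,367,208.00.
Subtracting fixed costs: EBIT = £6,367,208.00 − £2,136,300 = £4,230,908.00. Interest = £2,107,200.00.
DOL = £6,367,208.00 ÷ £4,230,908.00 = 1.5049; DFL = £4,230,908.00 ÷ £2,123,708.00 = 1.9922.
DCL = DOL × DFL = 1.5049 × 1.9922 = 2.9981.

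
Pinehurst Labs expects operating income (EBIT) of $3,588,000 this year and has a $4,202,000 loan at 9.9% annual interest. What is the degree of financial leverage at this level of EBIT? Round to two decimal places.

1.13

Interest = $415,998.00.
Degree of financial leverage = EBIT / (EBIT − interest) = $3,588,000 / $3,172,002.00 = 1.1311.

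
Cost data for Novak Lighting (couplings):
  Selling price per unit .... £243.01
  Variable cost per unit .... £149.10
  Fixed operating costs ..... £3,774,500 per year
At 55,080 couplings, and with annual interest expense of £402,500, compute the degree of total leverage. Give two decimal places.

Contribution at this volume is 55,080 × £93.91 = £5,172,562.80.
EBIT = £5,172,562.80 − £3,774,500 = £1,398,062.80. Interest = £402,500.00.
DOL = £5,172,562.80 ÷ £1,398,062.80 = 3.6998; DFL = £1,398,062.80 ÷ £995,562.80 = 1.4043.
Combined leverage = 3.6998 × 1.4043 = 5.1956.

5.20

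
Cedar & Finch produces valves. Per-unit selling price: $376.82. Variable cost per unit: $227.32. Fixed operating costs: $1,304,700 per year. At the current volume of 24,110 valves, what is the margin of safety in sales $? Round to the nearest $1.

$5,796,588

Unit CM = price − variable cost = $376.82 − $227.32 = $149.50. Break-even units = $1,304,700 ÷ $149.50 = 8,727.09; break-even revenue = 8,727.09 × $376.82 = $3,288,542.17.
Current sales = 24,110 × $376.82 = $9,085,130.20.
Margin of safety = $9,085,130.20 − $3,288,542.17 = $5,796,588.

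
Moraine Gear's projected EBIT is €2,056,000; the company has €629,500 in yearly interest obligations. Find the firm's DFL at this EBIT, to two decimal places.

Annual interest charges come to €629,500.00.
DFL = EBIT ÷ (EBIT − I) = €2,056,000 ÷ (€2,056,000 − €629,500.00) = €2,056,000 ÷ €1,426,500.00 = 1.4413.

1.44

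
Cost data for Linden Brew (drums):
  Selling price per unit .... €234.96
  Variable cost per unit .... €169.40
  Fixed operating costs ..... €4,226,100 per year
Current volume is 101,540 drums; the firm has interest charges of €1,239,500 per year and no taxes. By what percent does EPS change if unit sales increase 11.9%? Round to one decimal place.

At 101,540 units, contribution = 101,540 × €65.56 = €6,656,962.40.
EBIT = €6,656,962.40 − €4,226,100 = €2,430,862.40.
After interest of €1,239,500.00, pre-tax earnings = €1,191,362.40.
Degree of combined leverage = contribution ÷ (EBIT − I) = €6,656,962.40 ÷ €1,191,362.40 = 5.5877.
%ΔEPS = DCL × %ΔSales = 5.5877 × +11.9% = +66.5%.

+66.5%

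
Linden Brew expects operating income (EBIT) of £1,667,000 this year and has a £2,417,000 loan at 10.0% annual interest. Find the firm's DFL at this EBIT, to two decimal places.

Interest = £241,700.00.
Degree of financial leverage = EBIT / (EBIT − interest) = £1,667,000 / £1,425,300.00 = 1.1696.

1.17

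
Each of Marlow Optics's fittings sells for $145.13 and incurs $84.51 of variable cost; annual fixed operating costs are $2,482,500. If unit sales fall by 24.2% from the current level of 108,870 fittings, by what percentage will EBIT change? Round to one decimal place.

-38.8%

Contribution at this volume is 108,870 × $60.62 = $6,599,699.40.
EBIT = $6,599,699.40 − $2,482,500 = $4,117,199.40.
DOL = contribution ÷ EBIT = $6,599,699.40 ÷ $4,117,199.40 = 1.6030.
%ΔEBIT = DOL × %ΔSales = 1.6030 × -24.2% = -38.8%.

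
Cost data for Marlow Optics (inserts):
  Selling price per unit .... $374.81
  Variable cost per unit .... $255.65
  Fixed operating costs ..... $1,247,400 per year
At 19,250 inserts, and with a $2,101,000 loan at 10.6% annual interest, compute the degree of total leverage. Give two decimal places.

At 19,250 units, contribution = 19,250 × $119.16 = $2,293,830.00.
Subtracting fixed costs: EBIT = $2,293,830.00 − $1,247,400 = $1,046,430.00. Interest = $222,706.00.
DOL = $2,293,830.00 ÷ $1,046,430.00 = 2.1921; DFL = $1,046,430.00 ÷ $823,724.00 = 1.2704.
DCL = DOL × DFL = 2.1921 × 1.2704 = 2.7848.

2.78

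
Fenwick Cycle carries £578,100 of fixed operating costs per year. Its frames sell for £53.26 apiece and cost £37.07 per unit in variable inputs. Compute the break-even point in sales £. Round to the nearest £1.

£1,901,767

Contribution margin per unit = £53.26 − £37.07 = £16.19, a CM ratio of £16.19 ÷ £53.26 = 0.3040.
Break-even sales = FC ÷ CM ratio = £578,100 × £53.26 / £16.19 = £1,901,767.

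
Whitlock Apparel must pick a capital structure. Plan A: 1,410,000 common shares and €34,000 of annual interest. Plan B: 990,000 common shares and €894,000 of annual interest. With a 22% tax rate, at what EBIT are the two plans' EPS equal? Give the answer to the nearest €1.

Set EPS_A = EPS_B: (EBIT − €34,000)(1 − 0.22) ÷ 1,410,000 = (EBIT − €894,000)(1 − 0.22) ÷ 990,000.
Cancelling (1 − t) and cross-multiplying: 990,000·(EBIT − 34,000) = 1,410,000·(EBIT − 894,000).
Solving, EBIT = (894,000·1,410,000 − 34,000·990,000) / (1,410,000 − 990,000) = 1,226,880,000,000 / 420,000 = 2,921,142.86.

€2,921,143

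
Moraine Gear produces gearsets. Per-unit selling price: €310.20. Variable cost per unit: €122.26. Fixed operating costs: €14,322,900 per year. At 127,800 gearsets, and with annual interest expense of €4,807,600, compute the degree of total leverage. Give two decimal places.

4.91

At 127,800 units, contribution = 127,800 × €187.94 = €24,018,732.00.
EBIT = €24,018,732.00 − €14,322,900 = €9,695,832.00. Interest = €4,807,600.00, so EBIT − I = €4,888,232.00.
DCL = contribution ÷ (EBIT − I) = €24,018,732.00 ÷ €4,888,232.00 = 4.9136.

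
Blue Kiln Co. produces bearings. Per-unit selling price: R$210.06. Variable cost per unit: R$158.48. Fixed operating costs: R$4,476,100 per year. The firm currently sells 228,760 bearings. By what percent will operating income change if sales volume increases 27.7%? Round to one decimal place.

Contribution at this volume is 228,760 × R$51.58 = R$11,799,440.80.
EBIT = R$11,799,440.80 − R$4,476,100 = R$7,323,340.80.
Degree of operating leverage = R$11,799,440.80 / R$7,323,340.80 = 1.6112.
%ΔEBIT = DOL × %ΔSales = 1.6112 × +27.7% = +44.6%.

+44.6%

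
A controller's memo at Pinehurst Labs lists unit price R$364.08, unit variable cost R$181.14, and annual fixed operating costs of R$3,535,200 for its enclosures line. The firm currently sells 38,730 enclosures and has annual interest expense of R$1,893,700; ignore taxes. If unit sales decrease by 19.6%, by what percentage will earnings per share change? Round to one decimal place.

Total contribution margin = 38,730 × R$182.94 = R$7,085,266.20.
Subtracting fixed costs: EBIT = R$7,085,266.20 − R$3,535,200 = R$3,550,066.20.
After interest of R$1,893,700.00, pre-tax earnings = R$1,656,366.20.
DCL = total CM / (EBIT − I) = R$7,085,266.20 / R$1,656,366.20 = 4.2776.
EPS therefore changes by 4.2776 × (-19.6%) = -83.8%.

-83.8%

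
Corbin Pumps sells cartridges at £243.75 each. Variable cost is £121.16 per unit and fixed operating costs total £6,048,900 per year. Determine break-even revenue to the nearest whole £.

Contribution margin per unit = £243.75 − £121.16 = £122.59, a CM ratio of £122.59 ÷ £243.75 = 0.5029.
Break-even revenue = fixed costs × price ÷ CM = £6,048,900 × £243.75 ÷ £122.59 = £12,027,240.

£12,027,240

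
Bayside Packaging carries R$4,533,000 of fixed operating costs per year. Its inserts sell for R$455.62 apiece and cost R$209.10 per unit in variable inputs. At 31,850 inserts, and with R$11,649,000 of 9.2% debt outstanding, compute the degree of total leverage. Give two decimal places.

Contribution at this volume is 31,850 × R$246.52 = R$7,851,662.00.
EBIT = R$7,851,662.00 − R$4,533,000 = R$3,318,662.00. Interest = R$1,071,708.00.
DOL = R$7,851,662.00 ÷ R$3,318,662.00 = 2.3659; DFL = R$3,318,662.00 ÷ R$2,246,954.00 = 1.4770.
DCL = DOL × DFL = 2.3659 × 1.4770 = 3.4944.

3.49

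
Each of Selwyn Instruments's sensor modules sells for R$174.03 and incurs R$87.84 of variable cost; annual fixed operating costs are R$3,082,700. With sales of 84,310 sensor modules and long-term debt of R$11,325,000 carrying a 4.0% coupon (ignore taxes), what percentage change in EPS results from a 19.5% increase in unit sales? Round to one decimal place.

Total contribution margin = 84,310 × R$86.19 = R$7,266,678.90.
Operating income = contribution − fixed costs = R$7,266,678.90 − R$3,082,700 = R$4,183,978.90.
Interest = R$453,000.00, so EBIT − I = R$3,730,978.90.
Degree of combined leverage = contribution ÷ (EBIT − I) = R$7,266,678.90 ÷ R$3,730,978.90 = 1.9477.
EPS therefore changes by 1.9477 × (+19.5%) = +38.0%.

+38.0%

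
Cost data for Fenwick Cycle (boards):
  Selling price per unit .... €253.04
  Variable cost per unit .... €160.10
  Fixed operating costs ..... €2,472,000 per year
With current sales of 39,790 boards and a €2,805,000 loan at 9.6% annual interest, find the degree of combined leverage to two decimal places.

At 39,790 units, contribution = 39,790 × €92.94 = €3,698,082.60.
Subtracting fixed costs: EBIT = €3,698,082.60 − €2,472,000 = €1,226,082.60. Interest = €269,280.00.
DOL = €3,698,082.60 ÷ €1,226,082.60 = 3.0162; DFL = €1,226,082.60 ÷ €956,802.60 = 1.2814.
DCL = DOL × DFL = 3.0162 × 1.2814 = 3.8650.

3.87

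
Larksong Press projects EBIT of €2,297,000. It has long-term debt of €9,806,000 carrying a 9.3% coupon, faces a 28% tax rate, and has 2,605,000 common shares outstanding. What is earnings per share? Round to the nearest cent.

€0.38

Pre-tax income = €2,297,000 − €911,958.00 = €1,385,042.00.
Net income = €1,385,042.00 × (1 − 0.28) = €997,230.24.
Per share: €997,230.24 / 2,605,000 shares = €0.38.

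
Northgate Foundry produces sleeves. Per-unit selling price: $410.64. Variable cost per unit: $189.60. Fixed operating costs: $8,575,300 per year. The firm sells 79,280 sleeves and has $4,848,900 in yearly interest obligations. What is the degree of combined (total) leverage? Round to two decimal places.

4.27

At 79,280 units, contribution = 79,280 × $221.04 = $17,524,051.20.
EBIT = $17,524,051.20 − $8,575,300 = $8,948,751.20. Interest = $4,848,900.00.
DOL = $17,524,051.20 ÷ $8,948,751.20 = 1.9583; DFL = $8,948,751.20 ÷ $4,099,851.20 = 2.1827.
DCL = DOL × DFL = 1.9583 × 2.1827 = 4.2744.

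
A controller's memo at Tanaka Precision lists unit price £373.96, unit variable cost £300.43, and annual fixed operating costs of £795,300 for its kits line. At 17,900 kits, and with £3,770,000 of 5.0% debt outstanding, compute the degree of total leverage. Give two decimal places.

3.96

Contribution at this volume is 17,900 × £73.53 = £1,316,187.00.
EBIT = £1,316,187.00 − £795,300 = £520,887.00. Interest = £188,500.00.
DOL = £1,316,187.00 ÷ £520,887.00 = 2.5268; DFL = £520,887.00 ÷ £332,387.00 = 1.5671.
DCL = DOL × DFL = 2.5268 × 1.5671 = 3.9597.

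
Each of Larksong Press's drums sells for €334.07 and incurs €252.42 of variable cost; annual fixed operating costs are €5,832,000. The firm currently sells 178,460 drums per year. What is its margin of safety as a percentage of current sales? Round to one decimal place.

60.0%

Unit CM = price − variable cost = €334.07 − €252.42 = €81.65. Break-even units = €5,832,000 ÷ €81.65 = 71,426.82; break-even revenue = 71,426.82 × €334.07 = €23,861,558.36.
Current sales = 178,460 × €334.07 = €59,618,132.20.
Margin of safety = (€59,618,132.20 − €23,861,558.36) ÷ €59,618,132.20 = 60.0%.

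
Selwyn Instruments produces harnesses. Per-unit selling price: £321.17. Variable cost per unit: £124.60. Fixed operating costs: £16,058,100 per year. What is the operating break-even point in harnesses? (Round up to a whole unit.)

Unit CM = price − variable cost = £321.17 − £124.60 = £196.57.
Break-even Q = £16,058,100 / £196.57 = 81,691.51 → 81,692 harnesses.

81,692 harnesses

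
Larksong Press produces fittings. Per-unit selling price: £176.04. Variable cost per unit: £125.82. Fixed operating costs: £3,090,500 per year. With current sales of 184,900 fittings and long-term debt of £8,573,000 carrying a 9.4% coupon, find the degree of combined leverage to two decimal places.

At 184,900 units, contribution = 184,900 × £50.22 = £9,285,678.00.
Subtracting fixed costs: EBIT = £9,285,678.00 − £3,090,500 = £6,195,178.00. Interest = £805,862.00.
DOL = £9,285,678.00 ÷ £6,195,178.00 = 1.4989; DFL = £6,195,178.00 ÷ £5,389,316.00 = 1.1495.
Combined leverage = 1.4989 × 1.1495 = 1.7230.

1.72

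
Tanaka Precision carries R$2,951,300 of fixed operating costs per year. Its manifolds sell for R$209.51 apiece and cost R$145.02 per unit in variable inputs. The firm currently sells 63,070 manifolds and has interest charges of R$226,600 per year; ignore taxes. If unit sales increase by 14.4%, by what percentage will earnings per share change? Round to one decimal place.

+65.8%

At 63,070 units, contribution = 63,070 × R$64.49 = R$4,067,384.30.
EBIT = R$4,067,384.30 − R$2,951,300 = R$1,116,084.30.
After interest of R$226,600.00, pre-tax earnings = R$889,484.30.
DCL = total CM / (EBIT − I) = R$4,067,384.30 / R$889,484.30 = 4.5727.
EPS therefore changes by 4.5727 × (+14.4%) = +65.8%.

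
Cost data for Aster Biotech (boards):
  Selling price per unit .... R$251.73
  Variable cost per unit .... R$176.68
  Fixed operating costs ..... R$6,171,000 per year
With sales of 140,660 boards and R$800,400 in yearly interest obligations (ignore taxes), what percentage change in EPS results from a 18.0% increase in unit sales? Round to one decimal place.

+53.0%

At 140,660 units, contribution = 140,660 × R$75.05 = R$10,556,533.00.
EBIT = R$10,556,533.00 − R$6,171,000 = R$4,385,533.00.
After interest of R$800,400.00, pre-tax earnings = R$3,585,133.00.
Degree of combined leverage = contribution ÷ (EBIT − I) = R$10,556,533.00 ÷ R$3,585,133.00 = 2.9445.
%ΔEPS = DCL × %ΔSales = 2.9445 × +18.0% = +53.0%.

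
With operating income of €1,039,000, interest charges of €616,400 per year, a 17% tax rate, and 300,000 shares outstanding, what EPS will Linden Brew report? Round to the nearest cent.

€1.17

Interest = €616,400.00, so EBT = €1,039,000 − €616,400.00 = €422,600.00.
Net income = €422,600.00 × (1 − 0.17) = €350,758.00.
Per share: €350,758.00 / 300,000 shares = €1.17.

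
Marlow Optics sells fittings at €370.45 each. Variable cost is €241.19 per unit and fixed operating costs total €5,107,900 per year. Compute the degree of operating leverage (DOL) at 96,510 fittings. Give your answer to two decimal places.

Total contribution margin = 96,510 × €129.26 = €12,474,882.60.
Operating income = contribution − fixed costs = €12,474,882.60 − €5,107,900 = €7,366,982.60.
Degree of operating leverage = €12,474,882.60 / €7,366,982.60 = 1.6934.

1.69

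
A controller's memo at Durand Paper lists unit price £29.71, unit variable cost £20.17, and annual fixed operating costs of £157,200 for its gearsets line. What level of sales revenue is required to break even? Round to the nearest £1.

Contribution margin per unit = £29.71 − £20.17 = £9.54, a CM ratio of £9.54 ÷ £29.71 = 0.3211.
Break-even revenue = fixed costs × price ÷ CM = £157,200 × £29.71 ÷ £9.54 = £489,561.

£489,561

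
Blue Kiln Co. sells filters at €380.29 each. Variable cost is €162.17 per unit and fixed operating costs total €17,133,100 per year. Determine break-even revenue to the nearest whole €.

CM per unit = €380.29 − €162.17 = €218.12; CM ratio = €218.12 / €380.29 = 0.5736.
Break-even sales = FC ÷ CM ratio = €17,133,100 × €380.29 / €218.12 = €29,871,385.

€29,871,385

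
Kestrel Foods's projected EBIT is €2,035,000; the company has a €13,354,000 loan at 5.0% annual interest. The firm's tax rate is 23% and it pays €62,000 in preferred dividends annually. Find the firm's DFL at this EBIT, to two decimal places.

Interest = €667,700.00.
Preferred dividends grossed up pre-tax: €62,000 / (1 − 0.23) = €80,519.48.
DFL = EBIT ÷ [EBIT − I − D_p/(1−t)] = €2,035,000 ÷ [€2,035,000 − €667,700.00 − €80,519.48] = €2,035,000 ÷ €1,286,780.52 = 1.5815.

1.58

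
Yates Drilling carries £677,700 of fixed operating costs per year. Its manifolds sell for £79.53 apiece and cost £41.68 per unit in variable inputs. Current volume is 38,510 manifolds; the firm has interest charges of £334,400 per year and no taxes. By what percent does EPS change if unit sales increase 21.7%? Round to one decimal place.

+71.0%

At 38,510 units, contribution = 38,510 × £37.85 = £1,457,603.50.
EBIT = £1,457,603.50 − £677,700 = £779,903.50.
After interest of £334,400.00, pre-tax earnings = £445,503.50.
DCL = total CM / (EBIT − I) = £1,457,603.50 / £445,503.50 = 3.2718.
EPS therefore changes by 3.2718 × (+21.7%) = +71.0%.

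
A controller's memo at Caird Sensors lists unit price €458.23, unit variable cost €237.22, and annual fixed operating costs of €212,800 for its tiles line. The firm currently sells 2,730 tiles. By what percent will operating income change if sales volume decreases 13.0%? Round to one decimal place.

-20.1%

At 2,730 units, contribution = 2,730 × €221.01 = €603,357.30.
EBIT = €603,357.30 − €212,800 = €390,557.30.
DOL = contribution ÷ EBIT = €603,357.30 ÷ €390,557.30 = 1.5449.
So EBIT moves 1.5449 × (-13.0%) = -20.1%.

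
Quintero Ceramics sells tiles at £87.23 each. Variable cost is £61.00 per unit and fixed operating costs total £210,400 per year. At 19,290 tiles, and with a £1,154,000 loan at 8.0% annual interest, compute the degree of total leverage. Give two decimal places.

Contribution at this volume is 19,290 × £26.23 = £505,976.70.
Subtracting fixed costs: EBIT = £505,976.70 − £210,400 = £295,576.70. Interest = £92,320.00, so EBIT − I = £203,256.70.
DCL = contribution ÷ (EBIT − I) = £505,976.70 ÷ £203,256.70 = 2.4893.

2.49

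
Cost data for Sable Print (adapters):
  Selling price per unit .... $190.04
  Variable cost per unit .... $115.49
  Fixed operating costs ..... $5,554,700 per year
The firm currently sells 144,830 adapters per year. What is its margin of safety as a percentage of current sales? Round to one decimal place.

Unit CM = price − variable cost = $190.04 − $115.49 = $74.55. Break-even units = $5,554,700 ÷ $74.55 = 74,509.73; break-even revenue = 74,509.73 × $190.04 = $14,159,828.14.
Actual sales revenue = 144,830 × $190.04 = $27,523,493.20.
Margin of safety = ($27,523,493.20 − $14,159,828.14) ÷ $27,523,493.20 = 48.6%.

48.6%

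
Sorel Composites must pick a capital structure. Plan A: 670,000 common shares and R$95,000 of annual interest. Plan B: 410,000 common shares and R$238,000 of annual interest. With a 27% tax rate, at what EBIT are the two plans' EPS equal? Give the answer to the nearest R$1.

R$463,500

Set EPS_A = EPS_B: (EBIT − R$95,000)(1 − 0.27) ÷ 670,000 = (EBIT − R$238,000)(1 − 0.27) ÷ 410,000.
Cancelling (1 − t) and cross-multiplying: 410,000·(EBIT − 95,000) = 670,000·(EBIT − 238,000).
EBIT × (670,000 − 410,000) = 238,000 × 670,000 − 95,000 × 410,000 = 120,510,000,000, so EBIT = 120,510,000,000 ÷ 260,000 = 463,500.00.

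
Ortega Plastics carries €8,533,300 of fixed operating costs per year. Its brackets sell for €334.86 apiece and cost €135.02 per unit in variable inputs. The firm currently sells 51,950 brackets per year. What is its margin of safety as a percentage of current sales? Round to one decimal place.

Contribution margin per unit = €334.86 − €135.02 = €199.84. Break-even units = €8,533,300 ÷ €199.84 = 42,700.66; break-even revenue = 42,700.66 × €334.86 = €14,298,743.18.
Current sales = 51,950 × €334.86 = €17,395,977.00.
Margin of safety = (€17,395,977.00 − €14,298,743.18) ÷ €17,395,977.00 = 17.8%.

17.8%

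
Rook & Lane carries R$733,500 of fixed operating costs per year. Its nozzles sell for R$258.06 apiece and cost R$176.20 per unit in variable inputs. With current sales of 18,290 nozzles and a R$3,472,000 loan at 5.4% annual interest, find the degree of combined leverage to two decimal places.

Total contribution margin = 18,290 × R$81.86 = R$1,497,219.40.
Operating income = contribution − fixed costs = R$1,497,219.40 − R$733,500 = R$763,719.40. Interest = R$187,488.00.
DOL = R$1,497,219.40 ÷ R$763,719.40 = 1.9604; DFL = R$763,719.40 ÷ R$576,231.40 = 1.3254.
Combined leverage = 1.9604 × 1.3254 = 2.5983.

2.60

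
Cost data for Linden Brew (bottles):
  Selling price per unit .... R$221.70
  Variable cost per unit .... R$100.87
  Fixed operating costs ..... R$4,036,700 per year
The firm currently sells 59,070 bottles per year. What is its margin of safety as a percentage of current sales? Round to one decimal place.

43.4%

Unit CM = price − variable cost = R$221.70 − R$100.87 = R$120.83. Break-even units = R$4,036,700 ÷ R$120.83 = 33,408.09; break-even revenue = 33,408.09 × R$221.70 = R$7,406,574.44.
Actual sales revenue = 59,070 × R$221.70 = R$13,095,819.00.
Margin of safety = (R$13,095,819.00 − R$7,406,574.44) ÷ R$13,095,819.00 = 43.4%.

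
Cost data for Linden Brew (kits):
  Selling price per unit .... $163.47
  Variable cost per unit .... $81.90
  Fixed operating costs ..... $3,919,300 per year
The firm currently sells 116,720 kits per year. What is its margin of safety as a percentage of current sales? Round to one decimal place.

58.8%

Unit CM = price − variable cost = $163.47 − $81.90 = $81.57. Break-even units = $3,919,300 ÷ $81.57 = 48,048.30; break-even revenue = 48,048.30 × $163.47 = $7,854,455.94.
Current sales = 116,720 × $163.47 = $19,080,218.40.
Margin of safety = ($19,080,218.40 − $7,854,455.94) ÷ $19,080,218.40 = 58.8%.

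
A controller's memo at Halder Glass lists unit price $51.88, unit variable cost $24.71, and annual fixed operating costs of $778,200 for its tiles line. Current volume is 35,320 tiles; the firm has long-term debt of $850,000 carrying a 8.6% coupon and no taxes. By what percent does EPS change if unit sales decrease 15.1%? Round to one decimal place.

-133.7%

Total contribution margin = 35,320 × $27.17 = $959,644.40.
Operating income = contribution − fixed costs = $959,644.40 − $778,200 = $181,444.40.
After interest of $73,100.00, pre-tax earnings = $108,344.40.
Degree of combined leverage = contribution ÷ (EBIT − I) = $959,644.40 ÷ $108,344.40 = 8.8574.
EPS therefore changes by 8.8574 × (-15.1%) = -133.7%.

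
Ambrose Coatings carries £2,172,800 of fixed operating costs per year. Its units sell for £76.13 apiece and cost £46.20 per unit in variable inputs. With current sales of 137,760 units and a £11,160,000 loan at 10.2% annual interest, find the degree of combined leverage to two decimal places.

5.08

Contribution at this volume is 137,760 × £29.93 = £4,123,156.80.
Subtracting fixed costs: EBIT = £4,123,156.80 − £2,172,800 = £1,950,356.80. Interest = £1,138,320.00, so EBIT − I = £812,036.80.
DCL = contribution ÷ (EBIT − I) = £4,123,156.80 ÷ £812,036.80 = 5.0775.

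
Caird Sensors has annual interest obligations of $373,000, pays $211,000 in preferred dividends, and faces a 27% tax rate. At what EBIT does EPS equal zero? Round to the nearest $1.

Grossing the preferred dividend up to pre-tax terms: $211,000 / (1 − 0.27) = $289,041.10.
Financial break-even EBIT = interest + D_p ÷ (1 − t) = $373,000 + $289,041.10 = $662,041.10.

$662,041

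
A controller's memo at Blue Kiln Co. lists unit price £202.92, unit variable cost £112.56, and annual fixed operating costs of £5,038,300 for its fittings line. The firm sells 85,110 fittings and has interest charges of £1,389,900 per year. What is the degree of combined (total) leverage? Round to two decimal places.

Contribution at this volume is 85,110 × £90.36 = £7,690,539.60.
Subtracting fixed costs: EBIT = £7,690,539.60 − £5,038,300 = £2,652,239.60. Interest = £1,389,900.00, so EBIT − I = £1,262,339.60.
Degree of total leverage = total CM / (EBIT − interest) = £7,690,539.60 / £1,262,339.60 = 6.0923.

6.09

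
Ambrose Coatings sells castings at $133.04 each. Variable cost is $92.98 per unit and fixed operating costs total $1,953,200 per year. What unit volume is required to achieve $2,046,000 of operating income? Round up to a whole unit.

99,831 castings

Unit CM = price − variable cost = $133.04 − $92.98 = $40.06.
Units = (FC + target) / CM = ($1,953,200 + $2,046,000) / $40.06 = 99,830.25, so 99,831 castings.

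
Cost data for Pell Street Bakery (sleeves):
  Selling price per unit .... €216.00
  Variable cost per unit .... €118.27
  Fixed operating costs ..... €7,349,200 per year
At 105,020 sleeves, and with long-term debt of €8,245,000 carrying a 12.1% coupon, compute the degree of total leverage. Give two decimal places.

Contribution at this volume is 105,020 × €97.73 = €10,263,604.60.
Operating income = contribution − fixed costs = €10,263,604.60 − €7,349,200 = €2,914,404.60. Interest = €997,645.00.
DOL = €10,263,604.60 ÷ €2,914,404.60 = 3.5217; DFL = €2,914,404.60 ÷ €1,916,759.60 = 1.5205.
DCL = DOL × DFL = 3.5217 × 1.5205 = 5.3547.

5.35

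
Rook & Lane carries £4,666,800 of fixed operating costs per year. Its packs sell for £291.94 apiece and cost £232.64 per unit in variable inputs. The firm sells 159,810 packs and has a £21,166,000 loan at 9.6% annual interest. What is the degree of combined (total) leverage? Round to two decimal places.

3.41

At 159,810 units, contribution = 159,810 × £59.30 = £9,476,733.00.
Subtracting fixed costs: EBIT = £9,476,733.00 − £4,666,800 = £4,809,933.00. Interest = £2,031,936.00, so EBIT − I = £2,777,997.00.
Degree of total leverage = total CM / (EBIT − interest) = £9,476,733.00 / £2,777,997.00 = 3.4114.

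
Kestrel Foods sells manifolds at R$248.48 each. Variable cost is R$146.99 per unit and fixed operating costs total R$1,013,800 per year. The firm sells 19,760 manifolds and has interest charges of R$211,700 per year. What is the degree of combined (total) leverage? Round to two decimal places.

2.57

Contribution at this volume is 19,760 × R$101.49 = R$2,005,442.40.
Operating income = contribution − fixed costs = R$2,005,442.40 − R$1,013,800 = R$991,642.40. Interest = R$211,700.00, so EBIT − I = R$779,942.40.
DCL = contribution ÷ (EBIT − I) = R$2,005,442.40 ÷ R$779,942.40 = 2.5713.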